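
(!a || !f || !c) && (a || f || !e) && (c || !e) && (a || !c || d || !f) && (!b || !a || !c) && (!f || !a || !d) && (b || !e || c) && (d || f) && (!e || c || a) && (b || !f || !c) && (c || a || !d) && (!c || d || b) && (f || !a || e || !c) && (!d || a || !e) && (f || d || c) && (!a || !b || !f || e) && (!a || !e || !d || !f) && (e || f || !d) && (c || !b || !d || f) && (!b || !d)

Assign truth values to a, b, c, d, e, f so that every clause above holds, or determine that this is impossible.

Suppose c = false.
Unit clause (!e) forces e = false.
Suppose d = false.
Unit clause (f) forces f = true.
Suppose a = false.
All clauses hold; b can take either value.

a=false, b=true, c=false, d=false, e=false, f=true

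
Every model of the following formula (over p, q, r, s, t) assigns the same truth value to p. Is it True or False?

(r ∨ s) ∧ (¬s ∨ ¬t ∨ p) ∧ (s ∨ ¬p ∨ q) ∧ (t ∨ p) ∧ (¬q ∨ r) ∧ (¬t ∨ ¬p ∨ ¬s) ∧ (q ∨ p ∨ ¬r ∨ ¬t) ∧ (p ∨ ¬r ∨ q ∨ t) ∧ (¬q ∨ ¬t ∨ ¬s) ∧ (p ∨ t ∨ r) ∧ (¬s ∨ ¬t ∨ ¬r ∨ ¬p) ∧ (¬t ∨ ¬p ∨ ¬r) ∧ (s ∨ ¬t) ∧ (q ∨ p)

Suppose p = False.
(t) alone gives t = True.
(¬s) alone gives s = False.
That conflicts with the unit clause (s).
So every satisfying assignment has p = True.

True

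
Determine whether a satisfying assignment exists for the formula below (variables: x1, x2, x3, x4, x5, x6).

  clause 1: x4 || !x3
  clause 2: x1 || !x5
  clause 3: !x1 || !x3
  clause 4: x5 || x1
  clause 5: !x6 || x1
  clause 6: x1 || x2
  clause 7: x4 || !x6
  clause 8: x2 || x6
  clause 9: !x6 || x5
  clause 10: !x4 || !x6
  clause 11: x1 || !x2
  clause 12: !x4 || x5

Yes, satisfiable

Case x4 = true:
From the singleton clause (!x6), x6 = false.
From the singleton clause (x2), x2 = true.
From the singleton clause (x1), x1 = true.
From the singleton clause (!x3), x3 = false.
From the singleton clause (x5), x5 = true.
Every clause now holds.
A satisfying assignment: x1=true; x2=true; x3=false; x4=true; x5=true; x6=false.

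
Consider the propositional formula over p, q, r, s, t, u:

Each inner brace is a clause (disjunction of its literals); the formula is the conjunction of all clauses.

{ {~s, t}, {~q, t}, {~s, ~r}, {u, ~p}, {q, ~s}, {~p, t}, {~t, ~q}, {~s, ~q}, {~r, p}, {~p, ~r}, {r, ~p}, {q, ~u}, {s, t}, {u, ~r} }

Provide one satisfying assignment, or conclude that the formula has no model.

Case s = 0:
From the singleton clause (t), t = 1.
From the singleton clause (~q), q = 0.
From the singleton clause (~u), u = 0.
From the singleton clause (~p), p = 0.
From the singleton clause (~r), r = 0.
All clauses are satisfied.

p ↦ 0, q ↦ 0, r ↦ 0, s ↦ 0, t ↦ 1, u ↦ 0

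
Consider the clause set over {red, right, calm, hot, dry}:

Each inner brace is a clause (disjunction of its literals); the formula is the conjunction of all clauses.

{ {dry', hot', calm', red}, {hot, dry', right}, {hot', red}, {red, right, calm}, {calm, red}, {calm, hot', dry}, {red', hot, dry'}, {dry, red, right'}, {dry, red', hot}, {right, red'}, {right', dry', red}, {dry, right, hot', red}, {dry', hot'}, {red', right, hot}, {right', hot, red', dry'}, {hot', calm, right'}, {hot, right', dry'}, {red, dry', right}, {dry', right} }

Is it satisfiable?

Satisfiable

Case hot = 1:
The clause (red) is unit, so red = 1.
The clause (right) is unit, so right = 1.
The clause (dry') is unit, so dry = 0.
The clause (calm) is unit, so calm = 1.
All clauses are satisfied.
A satisfying assignment: red ↦ 1,  right ↦ 1,  calm ↦ 1,  hot ↦ 1,  dry ↦ 0.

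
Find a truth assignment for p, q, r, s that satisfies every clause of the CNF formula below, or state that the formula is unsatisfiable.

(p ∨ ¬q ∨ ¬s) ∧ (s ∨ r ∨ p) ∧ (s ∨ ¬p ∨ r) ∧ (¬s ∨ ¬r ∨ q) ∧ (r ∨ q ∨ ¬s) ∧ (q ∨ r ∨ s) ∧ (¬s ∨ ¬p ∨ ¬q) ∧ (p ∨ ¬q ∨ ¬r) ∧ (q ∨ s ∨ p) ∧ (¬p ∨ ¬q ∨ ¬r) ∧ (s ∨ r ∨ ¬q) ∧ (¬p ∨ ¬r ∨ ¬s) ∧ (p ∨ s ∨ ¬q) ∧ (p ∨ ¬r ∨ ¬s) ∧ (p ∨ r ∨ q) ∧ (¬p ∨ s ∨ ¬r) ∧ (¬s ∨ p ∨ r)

UNSATISFIABLE

Try p = True.
Try s = True.
(¬q) alone gives q = False.
(¬r) alone gives r = False.
That conflicts with the unit clause (r).
That branch fails; take s = False instead.
(r) alone gives r = True.
That conflicts with the unit clause (¬r).
Both values of s lead to a conflict.
That branch fails; take p = False instead.
Try q = False.
(s) alone gives s = True.
(¬r) alone gives r = False.
That conflicts with the unit clause (r).
That branch fails; take q = True instead.
(¬s) alone gives s = False.
That conflicts with the unit clause (s).
Both values of q lead to a conflict.
Both values of p lead to a conflict.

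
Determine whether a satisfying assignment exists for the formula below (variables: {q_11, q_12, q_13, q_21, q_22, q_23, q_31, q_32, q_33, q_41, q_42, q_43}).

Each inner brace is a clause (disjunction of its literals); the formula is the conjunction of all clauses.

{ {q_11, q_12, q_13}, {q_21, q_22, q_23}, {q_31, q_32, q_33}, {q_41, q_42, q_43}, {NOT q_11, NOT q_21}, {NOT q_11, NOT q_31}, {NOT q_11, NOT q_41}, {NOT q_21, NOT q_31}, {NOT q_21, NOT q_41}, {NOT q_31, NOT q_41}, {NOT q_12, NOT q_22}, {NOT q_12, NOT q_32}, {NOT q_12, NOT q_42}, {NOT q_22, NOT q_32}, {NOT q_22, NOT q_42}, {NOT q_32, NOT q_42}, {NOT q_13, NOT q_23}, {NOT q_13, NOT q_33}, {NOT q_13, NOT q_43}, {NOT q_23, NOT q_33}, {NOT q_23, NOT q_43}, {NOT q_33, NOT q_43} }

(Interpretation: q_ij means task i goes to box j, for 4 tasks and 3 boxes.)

No

Case q_11 = false:
Case q_12 = true:
(NOT q_22) alone gives q_22 = false.
(NOT q_32) alone gives q_32 = false.
(NOT q_42) alone gives q_42 = false.
Case q_21 = true:
(NOT q_31) alone gives q_31 = false.
(q_33) alone gives q_33 = true.
(NOT q_41) alone gives q_41 = false.
(q_43) alone gives q_43 = true.
That conflicts with the unit clause (NOT q_43).
Undo q_21 and try q_21 = false.
(q_23) alone gives q_23 = true.
(NOT q_13) alone gives q_13 = false.
(NOT q_33) alone gives q_33 = false.
(q_31) alone gives q_31 = true.
(NOT q_41) alone gives q_41 = false.
(q_43) alone gives q_43 = true.
That conflicts with the unit clause (NOT q_43).
Both values of q_21 lead to a conflict.
Undo q_12 and try q_12 = false.
(q_13) alone gives q_13 = true.
(NOT q_23) alone gives q_23 = false.
(NOT q_33) alone gives q_33 = false.
(NOT q_43) alone gives q_43 = false.
Case q_21 = true:
(NOT q_31) alone gives q_31 = false.
(q_32) alone gives q_32 = true.
(NOT q_41) alone gives q_41 = false.
(q_42) alone gives q_42 = true.
That conflicts with the unit clause (NOT q_42).
Undo q_21 and try q_21 = false.
(q_22) alone gives q_22 = true.
(NOT q_32) alone gives q_32 = false.
(q_31) alone gives q_31 = true.
(NOT q_41) alone gives q_41 = false.
(q_42) alone gives q_42 = true.
That conflicts with the unit clause (NOT q_42).
Both values of q_21 lead to a conflict.
Both values of q_12 lead to a conflict.
Undo q_11 and try q_11 = true.
(NOT q_21) alone gives q_21 = false.
(NOT q_31) alone gives q_31 = false.
(NOT q_41) alone gives q_41 = false.
Case q_22 = true:
(NOT q_12) alone gives q_12 = false.
(NOT q_32) alone gives q_32 = false.
(q_33) alone gives q_33 = true.
(NOT q_42) alone gives q_42 = false.
(q_43) alone gives q_43 = true.
That conflicts with the unit clause (NOT q_43).
Undo q_22 and try q_22 = false.
(q_23) alone gives q_23 = true.
(NOT q_13) alone gives q_13 = false.
(NOT q_33) alone gives q_33 = false.
(q_32) alone gives q_32 = true.
(NOT q_12) alone gives q_12 = false.
(NOT q_42) alone gives q_42 = false.
(q_43) alone gives q_43 = true.
That conflicts with the unit clause (NOT q_43).
Both values of q_22 lead to a conflict.
Both values of q_11 lead to a conflict.
No assignment satisfies every clause.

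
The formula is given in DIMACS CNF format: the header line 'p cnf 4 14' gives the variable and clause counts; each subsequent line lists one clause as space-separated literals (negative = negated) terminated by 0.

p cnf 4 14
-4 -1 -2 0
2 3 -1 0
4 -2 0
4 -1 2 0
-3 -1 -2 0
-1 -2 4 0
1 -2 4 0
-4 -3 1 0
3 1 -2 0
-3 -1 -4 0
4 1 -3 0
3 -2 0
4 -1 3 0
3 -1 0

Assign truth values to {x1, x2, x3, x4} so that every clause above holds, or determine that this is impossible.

Suppose x4 = True.
Suppose x1 = False.
From the singleton clause (¬x3), x3 = False.
From the singleton clause (¬x2), x2 = False.
Every clause now holds.

x1: False, x2: False, x3: False, x4: True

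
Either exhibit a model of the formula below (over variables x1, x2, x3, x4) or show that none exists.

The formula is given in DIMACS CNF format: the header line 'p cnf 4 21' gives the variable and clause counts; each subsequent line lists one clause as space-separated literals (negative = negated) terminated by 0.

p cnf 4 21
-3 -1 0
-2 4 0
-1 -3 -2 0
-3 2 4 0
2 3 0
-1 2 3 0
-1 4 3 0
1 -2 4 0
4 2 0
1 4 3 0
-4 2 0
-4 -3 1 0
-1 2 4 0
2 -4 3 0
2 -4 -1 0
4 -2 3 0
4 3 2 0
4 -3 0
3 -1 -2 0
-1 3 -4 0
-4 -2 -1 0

x1: False; x2: True; x3: False; x4: True

Case x3 = False:
(x2) alone gives x2 = True.
(x4) alone gives x4 = True.
(¬x1) alone gives x1 = False.
Every clause now holds.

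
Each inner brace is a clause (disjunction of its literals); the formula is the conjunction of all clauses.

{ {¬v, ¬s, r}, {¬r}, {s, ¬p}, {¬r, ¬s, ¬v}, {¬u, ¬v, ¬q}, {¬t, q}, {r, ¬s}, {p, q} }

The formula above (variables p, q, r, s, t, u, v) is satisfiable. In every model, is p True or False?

Suppose p = True.
(¬r) alone gives r = False.
(s) alone gives s = True.
Now (¬s) is unsatisfied and unit — conflict.
So every satisfying assignment has p = False.

False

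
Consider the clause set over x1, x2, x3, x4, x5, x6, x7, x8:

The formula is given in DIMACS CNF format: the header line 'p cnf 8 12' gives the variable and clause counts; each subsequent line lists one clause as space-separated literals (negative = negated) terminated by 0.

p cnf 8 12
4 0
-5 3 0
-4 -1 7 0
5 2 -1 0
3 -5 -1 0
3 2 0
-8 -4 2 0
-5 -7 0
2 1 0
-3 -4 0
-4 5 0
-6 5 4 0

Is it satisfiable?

No

(x4) alone gives x4 = True.
(¬x3) alone gives x3 = False.
(¬x5) alone gives x5 = False.
But (x5) is also a unit clause — contradiction.
No assignment satisfies every clause.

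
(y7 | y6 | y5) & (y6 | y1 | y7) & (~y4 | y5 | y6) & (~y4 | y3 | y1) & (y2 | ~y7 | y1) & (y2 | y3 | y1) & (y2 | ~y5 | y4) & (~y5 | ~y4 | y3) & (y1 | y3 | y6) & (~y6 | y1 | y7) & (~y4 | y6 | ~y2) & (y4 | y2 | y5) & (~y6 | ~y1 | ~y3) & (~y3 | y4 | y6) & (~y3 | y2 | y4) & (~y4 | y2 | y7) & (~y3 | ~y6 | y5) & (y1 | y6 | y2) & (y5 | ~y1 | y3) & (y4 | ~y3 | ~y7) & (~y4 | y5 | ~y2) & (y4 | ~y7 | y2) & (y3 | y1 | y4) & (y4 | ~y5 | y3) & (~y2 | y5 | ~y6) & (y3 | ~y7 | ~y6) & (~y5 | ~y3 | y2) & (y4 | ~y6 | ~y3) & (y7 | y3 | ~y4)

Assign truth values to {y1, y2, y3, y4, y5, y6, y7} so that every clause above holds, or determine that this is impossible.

y1=0, y2=1, y3=1, y4=1, y5=1, y6=1, y7=1

Try y7 = 1.
Try y2 = 1.
Try y4 = 1.
Unit clause (y6) forces y6 = 1.
Unit clause (y5) forces y5 = 1.
Unit clause (y3) forces y3 = 1.
Unit clause (~y1) forces y1 = 0.
This assignment satisfies each clause.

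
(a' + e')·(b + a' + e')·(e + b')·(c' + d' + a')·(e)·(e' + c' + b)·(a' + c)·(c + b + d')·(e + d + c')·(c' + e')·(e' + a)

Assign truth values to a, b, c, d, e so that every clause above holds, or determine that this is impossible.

UNSATISFIABLE

From the singleton clause (e), e = 1.
From the singleton clause (a'), a = 0.
That conflicts with the unit clause (a).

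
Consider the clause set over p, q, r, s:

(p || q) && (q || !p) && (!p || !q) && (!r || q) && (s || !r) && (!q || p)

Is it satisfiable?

Try p = true.
The clause (q) is unit, so q = true.
That conflicts with the unit clause (!q).
So p must be the other value — set p = false.
The clause (q) is unit, so q = true.
That conflicts with the unit clause (!q).
Both values of p lead to a conflict.
No assignment satisfies every clause.

Unsatisfiable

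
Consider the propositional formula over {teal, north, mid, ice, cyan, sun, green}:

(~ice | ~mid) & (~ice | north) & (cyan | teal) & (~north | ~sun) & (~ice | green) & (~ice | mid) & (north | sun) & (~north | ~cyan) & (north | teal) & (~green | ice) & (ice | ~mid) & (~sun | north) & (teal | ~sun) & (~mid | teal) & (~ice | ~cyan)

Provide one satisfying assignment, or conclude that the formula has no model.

teal: 1, north: 1, mid: 0, ice: 0, cyan: 0, sun: 0, green: 0

Case ice = 0:
(~green) alone gives green = 0.
(~mid) alone gives mid = 0.
Case cyan = 0:
(teal) alone gives teal = 1.
Case north = 1:
(~sun) alone gives sun = 0.
All clauses are satisfied.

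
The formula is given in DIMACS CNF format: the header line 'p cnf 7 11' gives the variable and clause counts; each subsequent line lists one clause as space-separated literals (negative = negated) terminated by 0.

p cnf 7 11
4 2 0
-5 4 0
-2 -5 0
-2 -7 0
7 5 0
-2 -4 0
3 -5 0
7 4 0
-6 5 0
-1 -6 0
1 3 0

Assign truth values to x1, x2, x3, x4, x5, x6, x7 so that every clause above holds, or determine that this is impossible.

Case x4 = True:
The clause (¬x2) is unit, so x2 = False.
Case x7 = False:
The clause (x5) is unit, so x5 = True.
The clause (x3) is unit, so x3 = True.
Case x1 = True:
The clause (¬x6) is unit, so x6 = False.
Every clause now holds.

x1: True; x2: False; x3: True; x4: True; x5: True; x6: False; x7: False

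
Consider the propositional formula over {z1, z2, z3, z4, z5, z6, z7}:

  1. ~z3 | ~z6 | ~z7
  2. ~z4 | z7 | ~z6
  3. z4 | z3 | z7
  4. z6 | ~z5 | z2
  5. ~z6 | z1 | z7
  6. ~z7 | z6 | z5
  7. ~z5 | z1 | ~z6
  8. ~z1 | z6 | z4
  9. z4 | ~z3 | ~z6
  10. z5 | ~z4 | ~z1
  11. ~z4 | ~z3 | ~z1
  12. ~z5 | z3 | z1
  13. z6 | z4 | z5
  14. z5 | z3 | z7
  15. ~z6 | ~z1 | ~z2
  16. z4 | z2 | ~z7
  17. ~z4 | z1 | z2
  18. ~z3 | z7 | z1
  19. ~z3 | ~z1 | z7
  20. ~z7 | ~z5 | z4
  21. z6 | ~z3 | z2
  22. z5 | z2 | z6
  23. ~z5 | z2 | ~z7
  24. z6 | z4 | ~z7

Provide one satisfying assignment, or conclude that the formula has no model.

z1 ↦ 1,  z2 ↦ 1,  z3 ↦ 0,  z4 ↦ 1,  z5 ↦ 1,  z6 ↦ 0,  z7 ↦ 0

Branch on z3: set z3 = 0.
Branch on z4: set z4 = 1.
Branch on z7: set z7 = 0.
(~z6) alone gives z6 = 0.
(z5) alone gives z5 = 1.
(z2) alone gives z2 = 1.
(z1) alone gives z1 = 1.
This assignment satisfies each clause.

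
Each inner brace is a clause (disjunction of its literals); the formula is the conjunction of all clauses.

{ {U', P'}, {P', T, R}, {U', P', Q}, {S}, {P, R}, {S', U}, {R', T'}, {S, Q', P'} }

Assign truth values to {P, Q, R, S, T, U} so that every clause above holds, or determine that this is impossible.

From the singleton clause (S), S = 1.
From the singleton clause (U), U = 1.
From the singleton clause (P'), P = 0.
From the singleton clause (R), R = 1.
From the singleton clause (T'), T = 0.
All clauses hold; Q can take either value.

P: 0; Q: 0; R: 1; S: 1; T: 0; U: 1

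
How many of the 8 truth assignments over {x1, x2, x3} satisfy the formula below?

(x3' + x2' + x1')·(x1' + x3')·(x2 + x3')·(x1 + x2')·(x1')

1

There are 2^3 = 8 truth assignments over (x1, x2, x3).
Split on x1. With x1 = 1, the clauses containing x1 are satisfied and x1' drops from the rest; 0 of the 2^2 = 4 assignments to the other variables satisfy what remains.
With x1 = 0, by the same count on the reduced clause set, 1 assignment works.
Total: 0 + 1 = 1.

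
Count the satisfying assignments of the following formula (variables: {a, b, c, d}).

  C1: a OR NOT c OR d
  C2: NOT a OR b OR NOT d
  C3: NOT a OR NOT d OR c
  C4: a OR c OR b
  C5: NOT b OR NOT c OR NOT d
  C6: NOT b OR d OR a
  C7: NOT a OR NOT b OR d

4

There are 2^4 = 16 truth assignments over (a, b, c, d).
Check each against the 7 clauses (columns in the order a, b, c, d):
  F F F F  ✗ fails (a OR c OR b)
  F F F T  ✗ fails (a OR c OR b)
  F F T F  ✗ fails (a OR NOT c OR d)
  F F T T  ✓ satisfies all
  F T F F  ✗ fails (NOT b OR d OR a)
  F T F T  ✓ satisfies all
  F T T F  ✗ fails (a OR NOT c OR d)
  F T T T  ✗ fails (NOT b OR NOT c OR NOT d)
  T F F F  ✓ satisfies all
  T F F T  ✗ fails (NOT a OR b OR NOT d)
  T F T F  ✓ satisfies all
  T F T T  ✗ fails (NOT a OR b OR NOT d)
  T T F F  ✗ fails (NOT a OR NOT b OR d)
  T T F T  ✗ fails (NOT a OR NOT d OR c)
  T T T F  ✗ fails (NOT a OR NOT b OR d)
  T T T T  ✗ fails (NOT b OR NOT c OR NOT d)
4 of the 16 rows are models.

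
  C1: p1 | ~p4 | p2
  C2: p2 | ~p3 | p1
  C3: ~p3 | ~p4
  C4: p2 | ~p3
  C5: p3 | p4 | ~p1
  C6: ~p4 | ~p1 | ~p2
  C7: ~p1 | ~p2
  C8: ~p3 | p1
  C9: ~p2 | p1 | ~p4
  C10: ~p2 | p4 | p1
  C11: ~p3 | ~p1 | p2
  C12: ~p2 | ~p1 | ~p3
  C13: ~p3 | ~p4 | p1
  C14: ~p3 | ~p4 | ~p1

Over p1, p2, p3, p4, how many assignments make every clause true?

2

There are 2^4 = 16 truth assignments over (p1, p2, p3, p4).
Check each against the 14 clauses (columns in the order p1, p2, p3, p4):
  F F F F  ✓ satisfies all
  F F F T  ✗ fails (p1 | ~p4 | p2)
  F F T F  ✗ fails (p2 | ~p3 | p1)
  F F T T  ✗ fails (p1 | ~p4 | p2)
  F T F F  ✗ fails (~p2 | p4 | p1)
  F T F T  ✗ fails (~p2 | p1 | ~p4)
  F T T F  ✗ fails (~p3 | p1)
  F T T T  ✗ fails (~p3 | ~p4)
  T F F F  ✗ fails (p3 | p4 | ~p1)
  T F F T  ✓ satisfies all
  T F T F  ✗ fails (p2 | ~p3)
  T F T T  ✗ fails (~p3 | ~p4)
  T T F F  ✗ fails (p3 | p4 | ~p1)
  T T F T  ✗ fails (~p4 | ~p1 | ~p2)
  T T T F  ✗ fails (~p1 | ~p2)
  T T T T  ✗ fails (~p3 | ~p4)
2 of the 16 rows are models.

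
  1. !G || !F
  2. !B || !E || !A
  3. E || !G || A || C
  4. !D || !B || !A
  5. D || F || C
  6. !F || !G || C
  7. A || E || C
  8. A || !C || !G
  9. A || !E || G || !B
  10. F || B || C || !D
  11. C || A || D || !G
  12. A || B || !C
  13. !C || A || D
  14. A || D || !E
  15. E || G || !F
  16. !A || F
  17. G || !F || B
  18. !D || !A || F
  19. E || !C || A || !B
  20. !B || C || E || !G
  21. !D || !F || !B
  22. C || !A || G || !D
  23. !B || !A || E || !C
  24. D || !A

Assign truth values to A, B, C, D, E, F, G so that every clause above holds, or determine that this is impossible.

Try G = true.
From the singleton clause (!F), F = false.
From the singleton clause (!A), A = false.
From the singleton clause (!C), C = false.
From the singleton clause (E), E = true.
From the singleton clause (D), D = true.
From the singleton clause (B), B = true.
All clauses are satisfied.

A: false, B: true, C: false, D: true, E: true, F: false, G: true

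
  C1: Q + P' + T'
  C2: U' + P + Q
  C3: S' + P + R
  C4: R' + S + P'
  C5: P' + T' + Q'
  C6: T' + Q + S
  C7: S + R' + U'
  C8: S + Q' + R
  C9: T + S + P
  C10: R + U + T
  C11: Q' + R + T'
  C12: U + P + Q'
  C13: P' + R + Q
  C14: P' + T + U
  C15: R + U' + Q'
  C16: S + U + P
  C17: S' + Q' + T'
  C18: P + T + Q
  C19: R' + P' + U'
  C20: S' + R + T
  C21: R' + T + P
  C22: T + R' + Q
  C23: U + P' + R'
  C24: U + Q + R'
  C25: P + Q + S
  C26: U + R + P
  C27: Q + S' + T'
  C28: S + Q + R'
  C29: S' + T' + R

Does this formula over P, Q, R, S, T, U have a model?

Branch on Q: set Q = 1.
Branch on P: set P = 0.
(U) alone gives U = 1.
(R) alone gives R = 1.
(S) alone gives S = 1.
(T') alone gives T = 0.
But (T) is also a unit clause — contradiction.
So P must be the other value — set P = 1.
(T') alone gives T = 0.
(U) alone gives U = 1.
(R) alone gives R = 1.
But (R') is also a unit clause — contradiction.
Either choice for P ends in contradiction.
So Q must be the other value — set Q = 0.
Branch on P: set P = 0.
(U') alone gives U = 0.
(S) alone gives S = 1.
(R) alone gives R = 1.
But (R') is also a unit clause — contradiction.
So P must be the other value — set P = 1.
(T') alone gives T = 0.
(R) alone gives R = 1.
But (R') is also a unit clause — contradiction.
Either choice for P ends in contradiction.
Either choice for Q ends in contradiction.
No assignment satisfies every clause.

No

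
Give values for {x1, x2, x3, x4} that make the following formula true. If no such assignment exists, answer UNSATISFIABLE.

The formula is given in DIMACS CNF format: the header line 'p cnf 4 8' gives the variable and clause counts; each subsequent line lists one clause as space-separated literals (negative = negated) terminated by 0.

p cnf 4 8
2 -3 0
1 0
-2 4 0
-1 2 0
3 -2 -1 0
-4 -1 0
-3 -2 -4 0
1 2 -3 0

UNSATISFIABLE

(x1) alone gives x1 = True.
(x2) alone gives x2 = True.
(x4) alone gives x4 = True.
Now (¬x4) is unsatisfied and unit — conflict.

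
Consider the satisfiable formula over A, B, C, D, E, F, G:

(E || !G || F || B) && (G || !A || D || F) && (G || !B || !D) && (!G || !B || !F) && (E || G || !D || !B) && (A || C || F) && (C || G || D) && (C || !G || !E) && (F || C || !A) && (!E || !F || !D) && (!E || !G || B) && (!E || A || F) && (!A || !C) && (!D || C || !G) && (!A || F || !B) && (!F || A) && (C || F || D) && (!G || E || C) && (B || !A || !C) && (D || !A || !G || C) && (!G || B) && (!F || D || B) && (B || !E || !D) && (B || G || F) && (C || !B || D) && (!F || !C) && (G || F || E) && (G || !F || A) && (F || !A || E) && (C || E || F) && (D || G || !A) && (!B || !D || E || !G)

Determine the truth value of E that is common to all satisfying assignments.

False

Suppose E = true.
Suppose C = true.
The clause (!A) is unit, so A = false.
The clause (F) is unit, so F = true.
Now (!F) is unsatisfied and unit — conflict.
So C must be the other value — set C = false.
The clause (!G) is unit, so G = false.
The clause (D) is unit, so D = true.
The clause (!B) is unit, so B = false.
Now (B) is unsatisfied and unit — conflict.
Either choice for C ends in contradiction.
So every satisfying assignment has E = False.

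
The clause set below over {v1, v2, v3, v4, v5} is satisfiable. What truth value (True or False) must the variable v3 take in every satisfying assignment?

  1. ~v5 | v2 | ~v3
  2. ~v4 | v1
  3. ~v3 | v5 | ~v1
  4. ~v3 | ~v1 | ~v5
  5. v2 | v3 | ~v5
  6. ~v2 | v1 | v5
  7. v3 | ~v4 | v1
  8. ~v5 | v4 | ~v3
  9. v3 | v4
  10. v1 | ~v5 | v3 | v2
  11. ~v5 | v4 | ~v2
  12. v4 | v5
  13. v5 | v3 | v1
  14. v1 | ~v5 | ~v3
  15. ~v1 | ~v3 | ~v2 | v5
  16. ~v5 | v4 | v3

Suppose v3 = 1.
Try v5 = 0.
The clause (~v1) is unit, so v1 = 0.
The clause (~v4) is unit, so v4 = 0.
But (v4) is also a unit clause — contradiction.
Undo v5 and try v5 = 1.
The clause (v2) is unit, so v2 = 1.
The clause (~v1) is unit, so v1 = 0.
But (v1) is also a unit clause — contradiction.
Neither v5 = 1 nor v5 = 0 works.
So every satisfying assignment has v3 = False.

False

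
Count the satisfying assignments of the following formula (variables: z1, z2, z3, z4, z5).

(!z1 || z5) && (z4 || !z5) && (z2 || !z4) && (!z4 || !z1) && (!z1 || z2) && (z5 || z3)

5

There are 2^5 = 32 truth assignments over (z1, z2, z3, z4, z5).
Split on z4. With z4 = true, the clauses containing z4 are satisfied and !z4 drops from the rest; 3 of the 2^4 = 16 assignments to the other variables satisfy what remains.
With z4 = false, by the same count on the reduced clause set, 2 assignments work.
(One model: z1=F, z2=F, z3=T, z4=F, z5=F.)
Total: 3 + 2 = 5.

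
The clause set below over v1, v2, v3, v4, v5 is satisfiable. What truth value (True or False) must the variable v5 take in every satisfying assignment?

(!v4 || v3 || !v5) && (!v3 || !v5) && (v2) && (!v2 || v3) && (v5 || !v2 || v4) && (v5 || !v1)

False

Suppose v5 = true.
(!v3) alone gives v3 = false.
(!v4) alone gives v4 = false.
(v2) alone gives v2 = true.
That conflicts with the unit clause (!v2).
So every satisfying assignment has v5 = False.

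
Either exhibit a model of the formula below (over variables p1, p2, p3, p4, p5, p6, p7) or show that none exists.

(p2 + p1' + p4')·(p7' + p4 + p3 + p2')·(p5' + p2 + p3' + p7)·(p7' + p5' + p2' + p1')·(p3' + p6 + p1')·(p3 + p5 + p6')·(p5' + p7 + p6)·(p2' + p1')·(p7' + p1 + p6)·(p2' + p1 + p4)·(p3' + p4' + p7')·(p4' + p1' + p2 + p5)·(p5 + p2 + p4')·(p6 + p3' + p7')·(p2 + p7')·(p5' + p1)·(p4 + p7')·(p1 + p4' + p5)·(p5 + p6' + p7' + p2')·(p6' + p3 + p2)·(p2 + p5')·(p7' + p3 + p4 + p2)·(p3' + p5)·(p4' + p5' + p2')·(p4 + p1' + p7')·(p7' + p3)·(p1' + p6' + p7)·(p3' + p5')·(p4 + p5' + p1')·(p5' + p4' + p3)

p1=0,  p2=0,  p3=0,  p4=0,  p5=0,  p6=0,  p7=0

Try p2 = 0.
Unit clause (p7') forces p7 = 0.
Unit clause (p5') forces p5 = 0.
Unit clause (p4') forces p4 = 0.
Unit clause (p3') forces p3 = 0.
Unit clause (p6') forces p6 = 0.
Every clause is now satisfied; p1 is unconstrained.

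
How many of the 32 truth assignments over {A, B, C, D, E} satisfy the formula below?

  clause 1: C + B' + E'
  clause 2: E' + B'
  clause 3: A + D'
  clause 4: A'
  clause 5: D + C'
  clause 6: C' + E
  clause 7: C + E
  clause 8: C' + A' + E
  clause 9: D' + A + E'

1

There are 2^5 = 32 truth assignments over (A, B, C, D, E).
Split on D. With D = 1, the clauses containing D are satisfied and D' drops from the rest; 0 of the 2^4 = 16 assignments to the other variables satisfy what remains.
With D = 0, by the same count on the reduced clause set, 1 assignment works.
(One model: A=F, B=F, C=F, D=F, E=T.)
Total: 0 + 1 = 1.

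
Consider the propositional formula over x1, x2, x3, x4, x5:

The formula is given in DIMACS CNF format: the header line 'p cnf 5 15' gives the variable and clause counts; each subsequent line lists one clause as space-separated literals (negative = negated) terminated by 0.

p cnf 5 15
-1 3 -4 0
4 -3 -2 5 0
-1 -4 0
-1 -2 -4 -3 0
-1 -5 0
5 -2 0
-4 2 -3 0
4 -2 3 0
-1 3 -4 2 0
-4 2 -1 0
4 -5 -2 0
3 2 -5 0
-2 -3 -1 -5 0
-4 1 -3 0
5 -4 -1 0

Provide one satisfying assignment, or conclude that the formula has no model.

x1=True; x2=False; x3=False; x4=False; x5=False

Suppose x1 = True.
(¬x4) alone gives x4 = False.
(¬x5) alone gives x5 = False.
(¬x2) alone gives x2 = False.
No clause remains; x3 is free.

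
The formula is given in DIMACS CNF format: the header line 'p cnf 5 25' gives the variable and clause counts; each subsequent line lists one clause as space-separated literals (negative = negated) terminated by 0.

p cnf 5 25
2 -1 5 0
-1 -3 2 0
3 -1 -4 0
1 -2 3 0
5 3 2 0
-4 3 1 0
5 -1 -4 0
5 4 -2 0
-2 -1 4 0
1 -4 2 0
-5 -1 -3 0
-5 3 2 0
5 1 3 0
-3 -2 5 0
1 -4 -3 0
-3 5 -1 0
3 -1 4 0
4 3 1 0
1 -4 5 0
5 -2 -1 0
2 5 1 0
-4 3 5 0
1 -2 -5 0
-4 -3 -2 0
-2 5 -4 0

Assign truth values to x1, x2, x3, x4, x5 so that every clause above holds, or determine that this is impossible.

Suppose x2 = False.
Suppose x1 = False.
From the singleton clause (¬x4), x4 = False.
From the singleton clause (x3), x3 = True.
From the singleton clause (x5), x5 = True.
This assignment satisfies each clause.

x1=False, x2=False, x3=True, x4=False, x5=True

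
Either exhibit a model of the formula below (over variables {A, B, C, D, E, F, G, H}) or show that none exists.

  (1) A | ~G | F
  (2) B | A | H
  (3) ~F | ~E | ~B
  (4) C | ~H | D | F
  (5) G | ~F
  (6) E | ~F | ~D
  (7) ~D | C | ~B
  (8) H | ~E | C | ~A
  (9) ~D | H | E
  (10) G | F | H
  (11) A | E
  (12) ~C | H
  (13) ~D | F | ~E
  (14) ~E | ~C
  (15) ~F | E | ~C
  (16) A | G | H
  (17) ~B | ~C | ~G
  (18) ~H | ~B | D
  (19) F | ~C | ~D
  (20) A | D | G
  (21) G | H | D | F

A ↦ 0, B ↦ 0, C ↦ 0, D ↦ 0, E ↦ 1, F ↦ 1, G ↦ 1, H ↦ 1

Case G = 1:
Case A = 0:
The clause (F) is unit, so F = 1.
The clause (E) is unit, so E = 1.
The clause (~B) is unit, so B = 0.
The clause (H) is unit, so H = 1.
The clause (~C) is unit, so C = 0.
Every clause is now satisfied; D is unconstrained.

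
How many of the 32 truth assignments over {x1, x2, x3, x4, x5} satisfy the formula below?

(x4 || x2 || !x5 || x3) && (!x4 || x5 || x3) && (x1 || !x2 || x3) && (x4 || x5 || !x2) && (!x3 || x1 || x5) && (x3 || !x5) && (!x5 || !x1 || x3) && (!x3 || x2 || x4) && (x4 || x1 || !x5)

There are 2^5 = 32 truth assignments over (x1, x2, x3, x4, x5).
Split on x3. With x3 = true, the clauses containing x3 are satisfied and !x3 drops from the rest; 7 of the 2^4 = 16 assignments to the other variables satisfy what remains.
With x3 = false, by the same count on the reduced clause set, 2 assignments work.
Total: 7 + 2 = 9.

9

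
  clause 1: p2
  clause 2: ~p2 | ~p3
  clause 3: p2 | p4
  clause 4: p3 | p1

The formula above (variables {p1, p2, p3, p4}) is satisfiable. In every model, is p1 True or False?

Suppose p1 = 0.
From the singleton clause (p2), p2 = 1.
From the singleton clause (~p3), p3 = 0.
That conflicts with the unit clause (p3).
So every satisfying assignment has p1 = True.

True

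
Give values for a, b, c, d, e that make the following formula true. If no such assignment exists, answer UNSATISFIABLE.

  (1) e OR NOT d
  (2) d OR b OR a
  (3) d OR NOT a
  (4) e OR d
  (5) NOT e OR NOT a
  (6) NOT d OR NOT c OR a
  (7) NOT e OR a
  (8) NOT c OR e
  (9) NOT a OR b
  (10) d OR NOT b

UNSATISFIABLE

Try e = true.
The clause (NOT a) is unit, so a = false.
But (a) is also a unit clause — contradiction.
Undo e and try e = false.
The clause (NOT d) is unit, so d = false.
But (d) is also a unit clause — contradiction.
Both values of e lead to a conflict.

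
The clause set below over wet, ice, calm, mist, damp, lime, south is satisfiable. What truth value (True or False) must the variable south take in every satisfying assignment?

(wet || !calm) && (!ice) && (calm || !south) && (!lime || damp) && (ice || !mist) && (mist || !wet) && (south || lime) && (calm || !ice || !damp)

False

Suppose south = true.
Unit clause (!ice) forces ice = false.
Unit clause (calm) forces calm = true.
Unit clause (wet) forces wet = true.
Unit clause (!mist) forces mist = false.
That conflicts with the unit clause (mist).
So every satisfying assignment has south = False.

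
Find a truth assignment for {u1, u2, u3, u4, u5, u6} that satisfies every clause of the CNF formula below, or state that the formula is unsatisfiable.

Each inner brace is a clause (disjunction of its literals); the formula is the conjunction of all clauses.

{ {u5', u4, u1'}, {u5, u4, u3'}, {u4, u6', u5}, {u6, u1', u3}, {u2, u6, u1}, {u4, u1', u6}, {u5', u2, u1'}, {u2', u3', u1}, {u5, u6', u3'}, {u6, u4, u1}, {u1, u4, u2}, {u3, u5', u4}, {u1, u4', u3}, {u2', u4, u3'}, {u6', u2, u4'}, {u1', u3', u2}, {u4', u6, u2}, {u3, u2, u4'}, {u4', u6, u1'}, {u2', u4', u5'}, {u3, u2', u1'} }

Case u5 = 0:
Case u4 = 1:
Case u6 = 0:
From the singleton clause (u2), u2 = 1.
From the singleton clause (u1'), u1 = 0.
From the singleton clause (u3'), u3 = 0.
That conflicts with the unit clause (u3).
Backtrack on u6: now try u6 = 1.
From the singleton clause (u3'), u3 = 0.
From the singleton clause (u1), u1 = 1.
From the singleton clause (u2), u2 = 1.
That conflicts with the unit clause (u2').
Either choice for u6 ends in contradiction.
Backtrack on u4: now try u4 = 0.
From the singleton clause (u3'), u3 = 0.
From the singleton clause (u6'), u6 = 0.
From the singleton clause (u1'), u1 = 0.
That conflicts with the unit clause (u1).
Either choice for u4 ends in contradiction.
Backtrack on u5: now try u5 = 1.
Case u4 = 1:
From the singleton clause (u2'), u2 = 0.
From the singleton clause (u1'), u1 = 0.
From the singleton clause (u6), u6 = 1.
That conflicts with the unit clause (u6').
Backtrack on u4: now try u4 = 0.
From the singleton clause (u1'), u1 = 0.
From the singleton clause (u6), u6 = 1.
From the singleton clause (u2), u2 = 1.
From the singleton clause (u3'), u3 = 0.
That conflicts with the unit clause (u3).
Either choice for u4 ends in contradiction.
Either choice for u5 ends in contradiction.

UNSATISFIABLE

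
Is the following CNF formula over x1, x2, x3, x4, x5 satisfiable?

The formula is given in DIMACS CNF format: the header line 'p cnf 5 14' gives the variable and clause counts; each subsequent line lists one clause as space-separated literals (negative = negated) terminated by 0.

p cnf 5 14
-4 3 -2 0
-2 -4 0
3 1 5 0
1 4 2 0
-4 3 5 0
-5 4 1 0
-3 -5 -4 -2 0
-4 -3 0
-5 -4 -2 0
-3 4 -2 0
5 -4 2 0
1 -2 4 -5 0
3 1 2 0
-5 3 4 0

Satisfiable

Branch on x2: set x2 = False.
Branch on x1: set x1 = True.
Branch on x4: set x4 = False.
Branch on x5: set x5 = False.
Every clause is now satisfied; x3 is unconstrained.
A satisfying assignment: x1: True,  x2: False,  x3: False,  x4: False,  x5: False.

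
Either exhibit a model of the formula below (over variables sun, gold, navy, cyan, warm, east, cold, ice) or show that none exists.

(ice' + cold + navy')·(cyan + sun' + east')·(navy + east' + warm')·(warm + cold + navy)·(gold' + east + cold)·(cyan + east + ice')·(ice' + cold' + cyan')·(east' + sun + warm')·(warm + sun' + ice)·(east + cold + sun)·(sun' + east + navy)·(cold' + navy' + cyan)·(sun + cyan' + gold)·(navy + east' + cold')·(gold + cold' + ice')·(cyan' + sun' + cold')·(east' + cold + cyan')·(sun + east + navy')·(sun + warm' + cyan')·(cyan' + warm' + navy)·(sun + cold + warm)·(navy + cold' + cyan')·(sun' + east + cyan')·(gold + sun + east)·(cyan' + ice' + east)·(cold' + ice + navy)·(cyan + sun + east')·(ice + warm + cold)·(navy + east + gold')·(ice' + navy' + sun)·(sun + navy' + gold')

sun: 1,  gold: 0,  navy: 1,  cyan: 0,  warm: 1,  east: 0,  cold: 0,  ice: 0

Try ice = 0.
Try warm = 1.
Try navy = 1.
Try east = 0.
The clause (sun) is unit, so sun = 1.
The clause (cyan') is unit, so cyan = 0.
The clause (cold') is unit, so cold = 0.
The clause (gold') is unit, so gold = 0.
This assignment satisfies each clause.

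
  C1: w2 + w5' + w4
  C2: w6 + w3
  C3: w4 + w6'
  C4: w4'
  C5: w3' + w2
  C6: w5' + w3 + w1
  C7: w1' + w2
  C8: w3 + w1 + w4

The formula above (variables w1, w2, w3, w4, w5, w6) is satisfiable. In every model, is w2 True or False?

True

Suppose w2 = 0.
Unit clause (w4') forces w4 = 0.
Unit clause (w5') forces w5 = 0.
Unit clause (w6') forces w6 = 0.
Unit clause (w3) forces w3 = 1.
Now (w3') is unsatisfied and unit — conflict.
So every satisfying assignment has w2 = True.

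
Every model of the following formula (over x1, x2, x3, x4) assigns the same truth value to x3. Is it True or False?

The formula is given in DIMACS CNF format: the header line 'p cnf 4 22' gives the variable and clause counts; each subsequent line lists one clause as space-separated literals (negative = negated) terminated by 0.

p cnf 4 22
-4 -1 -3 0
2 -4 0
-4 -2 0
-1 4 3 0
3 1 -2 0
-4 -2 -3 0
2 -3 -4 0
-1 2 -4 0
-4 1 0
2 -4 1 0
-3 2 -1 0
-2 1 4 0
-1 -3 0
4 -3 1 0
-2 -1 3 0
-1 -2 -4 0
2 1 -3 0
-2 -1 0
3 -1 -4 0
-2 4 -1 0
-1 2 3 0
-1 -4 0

Suppose x3 = True.
The clause (¬x1) is unit, so x1 = False.
The clause (¬x4) is unit, so x4 = False.
Now (x4) is unsatisfied and unit — conflict.
So every satisfying assignment has x3 = False.

False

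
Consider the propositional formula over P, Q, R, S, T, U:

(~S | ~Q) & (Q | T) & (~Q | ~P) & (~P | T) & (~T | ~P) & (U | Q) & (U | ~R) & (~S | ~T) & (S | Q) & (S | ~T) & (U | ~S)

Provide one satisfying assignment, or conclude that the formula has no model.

P ↦ 0,  Q ↦ 1,  R ↦ 0,  S ↦ 0,  T ↦ 0,  U ↦ 0

Try S = 0.
(Q) alone gives Q = 1.
(~P) alone gives P = 0.
(~T) alone gives T = 0.
Try U = 0.
(~R) alone gives R = 0.
Every clause now holds.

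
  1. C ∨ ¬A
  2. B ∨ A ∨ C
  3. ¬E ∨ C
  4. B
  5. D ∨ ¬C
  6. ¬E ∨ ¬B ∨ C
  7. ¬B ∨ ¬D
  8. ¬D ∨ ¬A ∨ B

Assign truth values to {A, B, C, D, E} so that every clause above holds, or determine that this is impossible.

A: False, B: True, C: False, D: False, E: False

(B) alone gives B = True.
(¬D) alone gives D = False.
(¬C) alone gives C = False.
(¬A) alone gives A = False.
(¬E) alone gives E = False.
Every clause now holds.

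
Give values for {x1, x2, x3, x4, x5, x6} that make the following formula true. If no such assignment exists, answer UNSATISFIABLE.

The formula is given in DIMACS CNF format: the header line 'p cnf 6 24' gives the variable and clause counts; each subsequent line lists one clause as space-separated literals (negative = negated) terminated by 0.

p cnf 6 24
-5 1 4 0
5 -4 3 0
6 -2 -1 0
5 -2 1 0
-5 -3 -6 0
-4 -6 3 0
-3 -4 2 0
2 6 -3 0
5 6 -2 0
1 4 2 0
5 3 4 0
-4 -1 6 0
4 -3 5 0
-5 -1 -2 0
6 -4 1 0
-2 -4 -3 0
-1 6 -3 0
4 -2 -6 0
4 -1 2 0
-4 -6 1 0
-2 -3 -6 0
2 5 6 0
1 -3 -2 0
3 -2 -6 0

Case x5 = False:
Case x4 = False:
Unit clause (x3) forces x3 = True.
Now (¬x3) is unsatisfied and unit — conflict.
Backtrack on x4: now try x4 = True.
Unit clause (x3) forces x3 = True.
Unit clause (x2) forces x2 = True.
Now (¬x2) is unsatisfied and unit — conflict.
Both values of x4 lead to a conflict.
Backtrack on x5: now try x5 = True.
Case x1 = True:
Unit clause (¬x2) forces x2 = False.
Unit clause (x4) forces x4 = True.
Unit clause (¬x3) forces x3 = False.
Unit clause (¬x6) forces x6 = False.
Now (x6) is unsatisfied and unit — conflict.
Backtrack on x1: now try x1 = False.
Unit clause (x4) forces x4 = True.
Unit clause (x6) forces x6 = True.
Now (¬x6) is unsatisfied and unit — conflict.
Both values of x1 lead to a conflict.
Both values of x5 lead to a conflict.

UNSATISFIABLE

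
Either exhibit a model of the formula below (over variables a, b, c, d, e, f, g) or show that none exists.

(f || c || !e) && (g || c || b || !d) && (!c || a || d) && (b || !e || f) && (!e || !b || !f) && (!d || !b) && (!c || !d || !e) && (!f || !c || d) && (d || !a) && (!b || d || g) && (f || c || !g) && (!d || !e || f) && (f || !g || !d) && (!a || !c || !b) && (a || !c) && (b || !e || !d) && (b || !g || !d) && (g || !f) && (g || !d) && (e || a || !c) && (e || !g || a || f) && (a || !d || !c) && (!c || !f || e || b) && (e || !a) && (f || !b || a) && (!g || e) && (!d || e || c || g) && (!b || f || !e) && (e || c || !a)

a ↦ false,  b ↦ false,  c ↦ false,  d ↦ false,  e ↦ true,  f ↦ true,  g ↦ true

Suppose d = false.
Unit clause (!a) forces a = false.
Unit clause (!c) forces c = false.
Suppose f = true.
Unit clause (g) forces g = true.
Unit clause (e) forces e = true.
Unit clause (!b) forces b = false.
This assignment satisfies each clause.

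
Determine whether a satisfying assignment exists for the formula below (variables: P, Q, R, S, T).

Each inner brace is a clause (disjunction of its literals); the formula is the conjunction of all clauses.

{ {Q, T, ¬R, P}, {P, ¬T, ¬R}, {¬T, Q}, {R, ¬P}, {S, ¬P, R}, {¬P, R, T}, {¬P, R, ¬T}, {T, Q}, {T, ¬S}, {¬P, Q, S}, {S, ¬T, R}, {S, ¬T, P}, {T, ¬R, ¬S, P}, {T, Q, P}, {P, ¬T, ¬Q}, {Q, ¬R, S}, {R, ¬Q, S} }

Branch on T: set T = False.
Unit clause (Q) forces Q = True.
Unit clause (¬S) forces S = False.
Unit clause (R) forces R = True.
All clauses hold; P can take either value.
A satisfying assignment: P ↦ False,  Q ↦ True,  R ↦ True,  S ↦ False,  T ↦ False.

Yes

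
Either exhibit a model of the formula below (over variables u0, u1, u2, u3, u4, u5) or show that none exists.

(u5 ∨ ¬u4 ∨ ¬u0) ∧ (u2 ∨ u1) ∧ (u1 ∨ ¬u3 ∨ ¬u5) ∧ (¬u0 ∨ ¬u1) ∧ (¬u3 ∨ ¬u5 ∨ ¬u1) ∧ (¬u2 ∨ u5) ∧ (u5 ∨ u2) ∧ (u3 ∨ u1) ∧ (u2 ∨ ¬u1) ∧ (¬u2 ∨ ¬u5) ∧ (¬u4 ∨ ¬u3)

Case u2 = True:
The clause (u5) is unit, so u5 = True.
But (¬u5) is also a unit clause — contradiction.
Undo u2 and try u2 = False.
The clause (u1) is unit, so u1 = True.
But (¬u1) is also a unit clause — contradiction.
Either choice for u2 ends in contradiction.

UNSATISFIABLE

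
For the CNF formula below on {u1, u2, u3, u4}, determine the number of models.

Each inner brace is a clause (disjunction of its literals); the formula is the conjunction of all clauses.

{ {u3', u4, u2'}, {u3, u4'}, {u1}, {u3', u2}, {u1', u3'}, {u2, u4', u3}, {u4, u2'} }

1

There are 2^4 = 16 truth assignments over (u1, u2, u3, u4).
Check each against the 7 clauses (columns in the order u1, u2, u3, u4):
  F F F F  ✗ fails (u1)
  F F F T  ✗ fails (u3 + u4')
  F F T F  ✗ fails (u1)
  F F T T  ✗ fails (u1)
  F T F F  ✗ fails (u1)
  F T F T  ✗ fails (u3 + u4')
  F T T F  ✗ fails (u3' + u4 + u2')
  F T T T  ✗ fails (u1)
  T F F F  ✓ satisfies all
  T F F T  ✗ fails (u3 + u4')
  T F T F  ✗ fails (u3' + u2)
  T F T T  ✗ fails (u3' + u2)
  T T F F  ✗ fails (u4 + u2')
  T T F T  ✗ fails (u3 + u4')
  T T T F  ✗ fails (u3' + u4 + u2')
  T T T T  ✗ fails (u1' + u3')
1 of the 16 rows is a model.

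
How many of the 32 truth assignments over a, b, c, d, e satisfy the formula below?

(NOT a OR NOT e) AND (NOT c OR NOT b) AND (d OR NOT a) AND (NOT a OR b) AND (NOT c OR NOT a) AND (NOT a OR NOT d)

12

There are 2^5 = 32 truth assignments over (a, b, c, d, e).
Split on b. With b = true, the clauses containing b are satisfied and NOT b drops from the rest; 4 of the 2^4 = 16 assignments to the other variables satisfy what remains.
With b = false, by the same count on the reduced clause set, 8 assignments work.
Total: 4 + 8 = 12.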